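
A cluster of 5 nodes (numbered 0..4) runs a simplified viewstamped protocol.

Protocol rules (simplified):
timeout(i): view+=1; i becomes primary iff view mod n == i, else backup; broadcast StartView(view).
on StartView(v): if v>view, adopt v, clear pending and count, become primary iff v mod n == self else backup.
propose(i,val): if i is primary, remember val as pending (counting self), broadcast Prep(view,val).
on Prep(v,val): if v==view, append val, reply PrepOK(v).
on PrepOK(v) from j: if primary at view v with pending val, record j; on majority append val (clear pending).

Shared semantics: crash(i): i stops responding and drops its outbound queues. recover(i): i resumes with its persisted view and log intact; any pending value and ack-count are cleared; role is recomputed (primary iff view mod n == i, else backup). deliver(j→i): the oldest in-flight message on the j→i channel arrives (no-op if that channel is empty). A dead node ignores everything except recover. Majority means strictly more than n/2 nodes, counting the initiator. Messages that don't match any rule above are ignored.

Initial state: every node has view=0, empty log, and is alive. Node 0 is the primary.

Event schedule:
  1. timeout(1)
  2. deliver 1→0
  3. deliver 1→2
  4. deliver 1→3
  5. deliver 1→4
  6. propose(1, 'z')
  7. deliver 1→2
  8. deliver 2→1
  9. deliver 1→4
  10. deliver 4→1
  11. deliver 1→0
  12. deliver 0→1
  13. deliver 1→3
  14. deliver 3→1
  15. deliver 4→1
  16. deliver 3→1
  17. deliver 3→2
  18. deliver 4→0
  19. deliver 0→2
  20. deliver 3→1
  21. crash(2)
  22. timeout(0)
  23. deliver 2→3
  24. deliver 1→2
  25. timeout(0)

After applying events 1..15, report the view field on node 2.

e1 timeout(1): 1[prim,v=1,-]
e2 deliver 1→0: 0[back,v=1,-]
e3 deliver 1→2: 2[back,v=1,-]
e4 deliver 1→3: 3[back,v=1,-]
e5 deliver 1→4: 4[back,v=1,-]
e6 propose(1,'z'): ·
e7 deliver 1→2: 2[back,v=1,z]
e8 deliver 2→1: ·
e9 deliver 1→4: 4[back,v=1,z]
e10 deliver 4→1: 1[prim,v=1,z]
e11 deliver 1→0: 0[back,v=1,z]
e12 deliver 0→1: ·
e13 deliver 1→3: 3[back,v=1,z]
e14 deliver 3→1: ·
e15 deliver 4→1: ·

1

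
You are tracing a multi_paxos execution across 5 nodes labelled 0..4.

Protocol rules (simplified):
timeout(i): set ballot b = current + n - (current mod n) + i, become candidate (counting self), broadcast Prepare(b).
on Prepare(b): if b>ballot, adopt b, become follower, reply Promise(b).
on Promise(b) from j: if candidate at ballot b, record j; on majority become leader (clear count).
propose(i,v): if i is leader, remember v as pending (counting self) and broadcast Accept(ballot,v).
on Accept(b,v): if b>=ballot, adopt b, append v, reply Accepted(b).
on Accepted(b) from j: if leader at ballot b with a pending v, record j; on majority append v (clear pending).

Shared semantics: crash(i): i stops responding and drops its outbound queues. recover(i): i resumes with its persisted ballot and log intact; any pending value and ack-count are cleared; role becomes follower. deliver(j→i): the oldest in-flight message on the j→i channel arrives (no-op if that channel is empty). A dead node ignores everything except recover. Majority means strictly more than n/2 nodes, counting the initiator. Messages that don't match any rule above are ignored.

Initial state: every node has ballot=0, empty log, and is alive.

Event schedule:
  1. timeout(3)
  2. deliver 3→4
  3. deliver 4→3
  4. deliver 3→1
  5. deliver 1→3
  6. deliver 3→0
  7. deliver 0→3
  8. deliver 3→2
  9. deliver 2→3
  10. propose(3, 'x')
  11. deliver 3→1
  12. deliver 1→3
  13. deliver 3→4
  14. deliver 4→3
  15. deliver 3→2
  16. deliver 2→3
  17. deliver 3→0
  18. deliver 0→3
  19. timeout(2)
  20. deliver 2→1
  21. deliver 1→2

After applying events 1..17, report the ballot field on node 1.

8

[1] timeout(3) → N3(cand b8 [-])
[2] deliver 3→4 → N4(foll b8 [-])
[3] deliver 4→3 → ∅
[4] deliver 3→1 → N1(foll b8 [-])
[5] deliver 1→3 → N3(lead b8 [-])
[6] deliver 3→0 → N0(foll b8 [-])
[7] deliver 0→3 → ∅
[8] deliver 3→2 → N2(foll b8 [-])
[9] deliver 2→3 → ∅
[10] propose(3,'x') → ∅
[11] deliver 3→1 → N1(foll b8 [x])
[12] deliver 1→3 → ∅
[13] deliver 3→4 → N4(foll b8 [x])
[14] deliver 4→3 → N3(lead b8 [x])
[15] deliver 3→2 → N2(foll b8 [x])
[16] deliver 2→3 → ∅
[17] deliver 3→0 → N0(foll b8 [x])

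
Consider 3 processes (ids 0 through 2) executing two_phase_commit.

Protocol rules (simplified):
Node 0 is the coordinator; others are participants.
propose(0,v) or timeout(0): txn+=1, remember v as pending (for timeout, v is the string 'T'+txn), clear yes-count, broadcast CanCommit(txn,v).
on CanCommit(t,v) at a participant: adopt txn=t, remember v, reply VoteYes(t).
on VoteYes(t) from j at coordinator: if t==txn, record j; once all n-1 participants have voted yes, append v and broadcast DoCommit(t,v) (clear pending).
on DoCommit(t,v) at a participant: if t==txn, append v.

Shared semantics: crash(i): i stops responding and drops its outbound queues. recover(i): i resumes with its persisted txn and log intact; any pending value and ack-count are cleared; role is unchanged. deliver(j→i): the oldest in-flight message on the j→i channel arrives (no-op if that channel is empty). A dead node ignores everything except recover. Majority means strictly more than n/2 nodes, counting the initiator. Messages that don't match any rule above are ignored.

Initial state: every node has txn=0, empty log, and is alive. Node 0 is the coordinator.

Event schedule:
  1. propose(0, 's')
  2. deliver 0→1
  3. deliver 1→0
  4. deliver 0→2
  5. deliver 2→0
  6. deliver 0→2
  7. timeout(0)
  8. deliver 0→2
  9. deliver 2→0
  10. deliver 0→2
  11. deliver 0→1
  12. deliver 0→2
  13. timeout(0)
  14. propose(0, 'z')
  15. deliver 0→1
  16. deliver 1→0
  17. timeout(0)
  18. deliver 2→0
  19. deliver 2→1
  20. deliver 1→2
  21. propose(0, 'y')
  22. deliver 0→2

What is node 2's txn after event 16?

step 1 propose(0,'s'): 0={coor,t=1,log=-}
step 2 deliver 0→1: 1={part,t=1,log=-}
step 3 deliver 1→0: —
step 4 deliver 0→2: 2={part,t=1,log=-}
step 5 deliver 2→0: 0={coor,t=1,log=s}
step 6 deliver 0→2: 2={part,t=1,log=s}
step 7 timeout(0): 0={coor,t=2,log=s}
step 8 deliver 0→2: 2={part,t=2,log=s}
step 9 deliver 2→0: —
step 10 deliver 0→2: —
step 11 deliver 0→1: 1={part,t=1,log=s}
step 12 deliver 0→2: —
step 13 timeout(0): 0={coor,t=3,log=s}
step 14 propose(0,'z'): 0={coor,t=4,log=s}
step 15 deliver 0→1: 1={part,t=2,log=s}
step 16 deliver 1→0: —

2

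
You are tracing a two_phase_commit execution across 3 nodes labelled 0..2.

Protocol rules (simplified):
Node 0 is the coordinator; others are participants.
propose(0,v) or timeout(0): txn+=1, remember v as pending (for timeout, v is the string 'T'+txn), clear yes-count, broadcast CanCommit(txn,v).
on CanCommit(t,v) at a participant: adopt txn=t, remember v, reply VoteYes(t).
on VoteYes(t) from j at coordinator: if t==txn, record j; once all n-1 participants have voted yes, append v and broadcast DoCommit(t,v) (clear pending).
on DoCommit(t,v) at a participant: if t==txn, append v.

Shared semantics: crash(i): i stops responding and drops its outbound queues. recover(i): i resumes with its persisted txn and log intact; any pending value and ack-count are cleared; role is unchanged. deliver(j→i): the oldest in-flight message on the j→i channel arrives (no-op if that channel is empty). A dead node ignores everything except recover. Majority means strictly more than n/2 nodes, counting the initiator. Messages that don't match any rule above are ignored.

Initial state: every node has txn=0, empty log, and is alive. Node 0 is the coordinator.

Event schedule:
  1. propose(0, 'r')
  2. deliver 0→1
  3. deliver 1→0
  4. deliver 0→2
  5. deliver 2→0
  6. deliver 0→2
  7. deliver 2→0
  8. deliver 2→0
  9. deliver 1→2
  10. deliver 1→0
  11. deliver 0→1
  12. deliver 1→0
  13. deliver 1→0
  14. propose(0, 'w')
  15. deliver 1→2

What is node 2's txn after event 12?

1

after 1 — propose(0,'r'): n0:coor/t1/[-]
after 2 — deliver 0→1: n1:part/t1/[-]
after 3 — deliver 1→0: ·
after 4 — deliver 0→2: n2:part/t1/[-]
after 5 — deliver 2→0: n0:coor/t1/[r]
after 6 — deliver 0→2: n2:part/t1/[r]
after 7 — deliver 2→0: ·
after 8 — deliver 2→0: ·
after 9 — deliver 1→2: ·
after 10 — deliver 1→0: ·
after 11 — deliver 0→1: n1:part/t1/[r]
after 12 — deliver 1→0: ·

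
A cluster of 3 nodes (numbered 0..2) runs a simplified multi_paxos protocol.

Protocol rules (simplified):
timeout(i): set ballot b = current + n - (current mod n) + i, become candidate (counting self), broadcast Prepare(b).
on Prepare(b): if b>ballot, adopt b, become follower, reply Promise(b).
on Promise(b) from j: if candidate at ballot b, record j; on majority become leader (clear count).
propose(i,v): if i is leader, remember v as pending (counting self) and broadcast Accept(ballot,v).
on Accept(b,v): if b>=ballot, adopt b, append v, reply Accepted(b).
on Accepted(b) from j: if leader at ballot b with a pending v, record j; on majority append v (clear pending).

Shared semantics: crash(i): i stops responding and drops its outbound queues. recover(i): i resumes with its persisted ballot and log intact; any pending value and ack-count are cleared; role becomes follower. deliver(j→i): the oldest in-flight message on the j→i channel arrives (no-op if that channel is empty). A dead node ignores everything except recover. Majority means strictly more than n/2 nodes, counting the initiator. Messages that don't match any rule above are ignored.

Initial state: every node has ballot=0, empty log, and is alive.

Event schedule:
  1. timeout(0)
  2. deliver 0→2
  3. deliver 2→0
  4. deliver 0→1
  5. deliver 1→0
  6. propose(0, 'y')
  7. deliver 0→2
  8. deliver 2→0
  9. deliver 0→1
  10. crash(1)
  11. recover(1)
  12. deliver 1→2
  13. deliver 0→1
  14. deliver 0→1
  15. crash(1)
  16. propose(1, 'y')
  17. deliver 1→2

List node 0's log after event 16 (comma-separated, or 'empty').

y

step 1 timeout(0): 0={cand,b=3,log=-}
step 2 deliver 0→2: 2={foll,b=3,log=-}
step 3 deliver 2→0: 0={lead,b=3,log=-}
step 4 deliver 0→1: 1={foll,b=3,log=-}
step 5 deliver 1→0: —
step 6 propose(0,'y'): —
step 7 deliver 0→2: 2={foll,b=3,log=y}
step 8 deliver 2→0: 0={lead,b=3,log=y}
step 9 deliver 0→1: 1={foll,b=3,log=y}
step 10 crash(1): 1={✗foll,b=3,log=y}
step 11 recover(1): 1={foll,b=3,log=y}
step 12 deliver 1→2: —
step 13 deliver 0→1: —
step 14 deliver 0→1: —
step 15 crash(1): 1={✗foll,b=3,log=y}
step 16 propose(1,'y'): —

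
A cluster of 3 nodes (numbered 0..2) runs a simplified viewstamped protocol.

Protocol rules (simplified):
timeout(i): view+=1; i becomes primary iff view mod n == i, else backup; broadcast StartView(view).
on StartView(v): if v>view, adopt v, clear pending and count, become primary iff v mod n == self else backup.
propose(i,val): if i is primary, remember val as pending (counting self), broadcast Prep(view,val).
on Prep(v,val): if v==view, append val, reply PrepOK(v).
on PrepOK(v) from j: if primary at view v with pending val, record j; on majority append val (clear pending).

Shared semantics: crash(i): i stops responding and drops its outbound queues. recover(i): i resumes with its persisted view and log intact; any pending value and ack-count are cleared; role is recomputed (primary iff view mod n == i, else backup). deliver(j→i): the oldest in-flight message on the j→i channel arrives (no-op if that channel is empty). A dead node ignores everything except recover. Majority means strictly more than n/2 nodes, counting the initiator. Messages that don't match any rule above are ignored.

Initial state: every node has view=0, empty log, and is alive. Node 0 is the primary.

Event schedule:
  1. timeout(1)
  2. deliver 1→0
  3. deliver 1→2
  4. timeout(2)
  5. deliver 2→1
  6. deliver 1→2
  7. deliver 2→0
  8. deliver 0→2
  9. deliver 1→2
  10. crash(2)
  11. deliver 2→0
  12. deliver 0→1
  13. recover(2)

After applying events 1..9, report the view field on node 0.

after 1 — timeout(1): n1:prim/v1/[-]
after 2 — deliver 1→0: n0:back/v1/[-]
after 3 — deliver 1→2: n2:back/v1/[-]
after 4 — timeout(2): n2:prim/v2/[-]
after 5 — deliver 2→1: n1:back/v2/[-]
after 6 — deliver 1→2: ·
after 7 — deliver 2→0: n0:back/v2/[-]
after 8 — deliver 0→2: ·
after 9 — deliver 1→2: ·

2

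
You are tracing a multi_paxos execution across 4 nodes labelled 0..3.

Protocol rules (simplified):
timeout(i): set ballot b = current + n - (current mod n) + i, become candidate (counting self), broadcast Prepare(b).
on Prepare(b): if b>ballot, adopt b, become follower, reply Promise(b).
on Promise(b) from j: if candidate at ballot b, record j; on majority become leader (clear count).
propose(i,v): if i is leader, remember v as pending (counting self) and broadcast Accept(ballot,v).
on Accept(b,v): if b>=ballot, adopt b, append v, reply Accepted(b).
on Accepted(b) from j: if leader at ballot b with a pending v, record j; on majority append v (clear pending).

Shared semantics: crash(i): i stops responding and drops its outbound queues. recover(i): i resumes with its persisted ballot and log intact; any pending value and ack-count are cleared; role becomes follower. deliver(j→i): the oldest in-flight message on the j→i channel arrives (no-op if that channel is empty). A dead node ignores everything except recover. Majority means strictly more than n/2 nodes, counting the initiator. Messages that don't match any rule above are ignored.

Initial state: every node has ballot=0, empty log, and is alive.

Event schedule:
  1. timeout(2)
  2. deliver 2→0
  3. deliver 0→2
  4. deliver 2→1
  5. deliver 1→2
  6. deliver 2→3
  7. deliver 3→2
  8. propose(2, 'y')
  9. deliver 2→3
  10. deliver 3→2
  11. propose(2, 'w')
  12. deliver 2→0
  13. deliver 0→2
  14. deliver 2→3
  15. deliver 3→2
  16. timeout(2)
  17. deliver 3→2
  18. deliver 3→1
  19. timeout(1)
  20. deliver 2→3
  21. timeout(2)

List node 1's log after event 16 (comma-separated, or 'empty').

after 1 — timeout(2): n2:cand/b6/[-]
after 2 — deliver 2→0: n0:foll/b6/[-]
after 3 — deliver 0→2: ·
after 4 — deliver 2→1: n1:foll/b6/[-]
after 5 — deliver 1→2: n2:lead/b6/[-]
after 6 — deliver 2→3: n3:foll/b6/[-]
after 7 — deliver 3→2: ·
after 8 — propose(2,'y'): ·
after 9 — deliver 2→3: n3:foll/b6/[y]
after 10 — deliver 3→2: ·
after 11 — propose(2,'w'): ·
after 12 — deliver 2→0: n0:foll/b6/[y]
after 13 — deliver 0→2: ·
after 14 — deliver 2→3: n3:foll/b6/[y,w]
after 15 — deliver 3→2: n2:lead/b6/[w]
after 16 — timeout(2): n2:cand/b10/[w]

empty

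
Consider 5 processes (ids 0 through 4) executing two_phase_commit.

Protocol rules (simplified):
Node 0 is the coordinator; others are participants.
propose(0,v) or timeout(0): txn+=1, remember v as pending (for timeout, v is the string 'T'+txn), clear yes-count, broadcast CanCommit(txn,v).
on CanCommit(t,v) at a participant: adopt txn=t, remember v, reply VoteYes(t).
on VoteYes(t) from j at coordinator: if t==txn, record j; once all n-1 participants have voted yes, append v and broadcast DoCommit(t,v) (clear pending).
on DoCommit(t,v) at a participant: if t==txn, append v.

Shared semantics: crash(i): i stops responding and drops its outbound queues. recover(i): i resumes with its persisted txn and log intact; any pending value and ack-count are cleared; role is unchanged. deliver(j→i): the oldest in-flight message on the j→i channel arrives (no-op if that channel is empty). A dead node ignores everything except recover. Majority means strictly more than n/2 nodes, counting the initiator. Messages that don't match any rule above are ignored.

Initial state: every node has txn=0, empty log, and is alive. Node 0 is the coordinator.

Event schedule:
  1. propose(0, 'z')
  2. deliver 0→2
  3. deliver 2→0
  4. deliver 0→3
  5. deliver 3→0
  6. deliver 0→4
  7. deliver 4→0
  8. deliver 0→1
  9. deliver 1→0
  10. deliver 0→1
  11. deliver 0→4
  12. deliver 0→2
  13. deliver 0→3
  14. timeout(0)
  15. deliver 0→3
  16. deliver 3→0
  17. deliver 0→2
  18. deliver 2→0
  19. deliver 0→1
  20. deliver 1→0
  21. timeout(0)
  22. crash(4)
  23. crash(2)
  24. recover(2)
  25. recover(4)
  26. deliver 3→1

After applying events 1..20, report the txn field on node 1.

[1] propose(0,'z') → N0(coor t1 [-])
[2] deliver 0→2 → N2(part t1 [-])
[3] deliver 2→0 → ∅
[4] deliver 0→3 → N3(part t1 [-])
[5] deliver 3→0 → ∅
[6] deliver 0→4 → N4(part t1 [-])
[7] deliver 4→0 → ∅
[8] deliver 0→1 → N1(part t1 [-])
[9] deliver 1→0 → N0(coor t1 [z])
[10] deliver 0→1 → N1(part t1 [z])
[11] deliver 0→4 → N4(part t1 [z])
[12] deliver 0→2 → N2(part t1 [z])
[13] deliver 0→3 → N3(part t1 [z])
[14] timeout(0) → N0(coor t2 [z])
[15] deliver 0→3 → N3(part t2 [z])
[16] deliver 3→0 → ∅
[17] deliver 0→2 → N2(part t2 [z])
[18] deliver 2→0 → ∅
[19] deliver 0→1 → N1(part t2 [z])
[20] deliver 1→0 → ∅

2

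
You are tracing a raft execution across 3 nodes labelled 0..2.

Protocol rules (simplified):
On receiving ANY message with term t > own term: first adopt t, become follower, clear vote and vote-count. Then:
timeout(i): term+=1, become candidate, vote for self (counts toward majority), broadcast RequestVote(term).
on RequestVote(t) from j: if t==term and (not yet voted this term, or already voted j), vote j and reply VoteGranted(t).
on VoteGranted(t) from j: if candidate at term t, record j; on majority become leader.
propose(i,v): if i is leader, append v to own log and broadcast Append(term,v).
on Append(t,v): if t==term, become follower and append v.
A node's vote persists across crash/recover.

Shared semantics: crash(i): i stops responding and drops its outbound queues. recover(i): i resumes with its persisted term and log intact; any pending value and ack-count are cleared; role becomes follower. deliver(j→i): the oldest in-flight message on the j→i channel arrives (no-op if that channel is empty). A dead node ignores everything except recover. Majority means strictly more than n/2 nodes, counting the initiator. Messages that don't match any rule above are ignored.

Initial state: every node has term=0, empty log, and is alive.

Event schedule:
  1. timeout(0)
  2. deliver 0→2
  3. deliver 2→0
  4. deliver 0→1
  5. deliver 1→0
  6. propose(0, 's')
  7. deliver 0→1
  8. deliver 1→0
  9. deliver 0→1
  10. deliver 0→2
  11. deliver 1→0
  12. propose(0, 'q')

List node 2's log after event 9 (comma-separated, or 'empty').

empty

1. timeout(0):  <0:cand t1 ->
2. deliver 0→2:  <2:foll t1 ->
3. deliver 2→0:  <0:lead t1 ->
4. deliver 0→1:  <1:foll t1 ->
5. deliver 1→0:  nop
6. propose(0,'s'):  <0:lead t1 s>
7. deliver 0→1:  <1:foll t1 s>
8. deliver 1→0:  nop
9. deliver 0→1:  nop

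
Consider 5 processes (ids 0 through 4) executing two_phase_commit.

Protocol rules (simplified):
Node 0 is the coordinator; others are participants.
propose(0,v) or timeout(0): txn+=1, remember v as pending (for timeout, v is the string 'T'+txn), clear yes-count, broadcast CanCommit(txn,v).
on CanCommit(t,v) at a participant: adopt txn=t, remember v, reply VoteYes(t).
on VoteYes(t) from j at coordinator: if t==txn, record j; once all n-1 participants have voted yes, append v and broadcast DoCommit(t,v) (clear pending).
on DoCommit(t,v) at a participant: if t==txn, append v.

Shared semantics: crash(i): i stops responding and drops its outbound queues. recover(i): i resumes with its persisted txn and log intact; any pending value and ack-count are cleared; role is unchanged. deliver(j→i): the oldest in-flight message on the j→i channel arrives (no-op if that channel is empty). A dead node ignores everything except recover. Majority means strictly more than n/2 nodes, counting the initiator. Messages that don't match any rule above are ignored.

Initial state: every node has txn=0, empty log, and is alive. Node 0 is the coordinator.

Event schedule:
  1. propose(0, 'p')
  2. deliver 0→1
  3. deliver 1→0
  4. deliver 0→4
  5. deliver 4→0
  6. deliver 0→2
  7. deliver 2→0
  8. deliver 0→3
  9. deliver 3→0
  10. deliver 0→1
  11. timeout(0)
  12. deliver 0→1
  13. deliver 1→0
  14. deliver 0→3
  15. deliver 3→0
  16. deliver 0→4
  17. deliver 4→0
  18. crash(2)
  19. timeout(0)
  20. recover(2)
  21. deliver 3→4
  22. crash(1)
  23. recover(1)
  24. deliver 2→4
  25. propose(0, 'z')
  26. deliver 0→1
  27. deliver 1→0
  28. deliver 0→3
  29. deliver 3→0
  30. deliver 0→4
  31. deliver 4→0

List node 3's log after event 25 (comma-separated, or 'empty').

after 1 — propose(0,'p'): n0:coor/t1/[-]
after 2 — deliver 0→1: n1:part/t1/[-]
after 3 — deliver 1→0: ·
after 4 — deliver 0→4: n4:part/t1/[-]
after 5 — deliver 4→0: ·
after 6 — deliver 0→2: n2:part/t1/[-]
after 7 — deliver 2→0: ·
after 8 — deliver 0→3: n3:part/t1/[-]
after 9 — deliver 3→0: n0:coor/t1/[p]
after 10 — deliver 0→1: n1:part/t1/[p]
after 11 — timeout(0): n0:coor/t2/[p]
after 12 — deliver 0→1: n1:part/t2/[p]
after 13 — deliver 1→0: ·
after 14 — deliver 0→3: n3:part/t1/[p]
after 15 — deliver 3→0: ·
after 16 — deliver 0→4: n4:part/t1/[p]
after 17 — deliver 4→0: ·
after 18 — crash(2): n2:✗part/t1/[-]
after 19 — timeout(0): n0:coor/t3/[p]
after 20 — recover(2): n2:part/t1/[-]
after 21 — deliver 3→4: ·
after 22 — crash(1): n1:✗part/t2/[p]
after 23 — recover(1): n1:part/t2/[p]
after 24 — deliver 2→4: ·
after 25 — propose(0,'z'): n0:coor/t4/[p]

p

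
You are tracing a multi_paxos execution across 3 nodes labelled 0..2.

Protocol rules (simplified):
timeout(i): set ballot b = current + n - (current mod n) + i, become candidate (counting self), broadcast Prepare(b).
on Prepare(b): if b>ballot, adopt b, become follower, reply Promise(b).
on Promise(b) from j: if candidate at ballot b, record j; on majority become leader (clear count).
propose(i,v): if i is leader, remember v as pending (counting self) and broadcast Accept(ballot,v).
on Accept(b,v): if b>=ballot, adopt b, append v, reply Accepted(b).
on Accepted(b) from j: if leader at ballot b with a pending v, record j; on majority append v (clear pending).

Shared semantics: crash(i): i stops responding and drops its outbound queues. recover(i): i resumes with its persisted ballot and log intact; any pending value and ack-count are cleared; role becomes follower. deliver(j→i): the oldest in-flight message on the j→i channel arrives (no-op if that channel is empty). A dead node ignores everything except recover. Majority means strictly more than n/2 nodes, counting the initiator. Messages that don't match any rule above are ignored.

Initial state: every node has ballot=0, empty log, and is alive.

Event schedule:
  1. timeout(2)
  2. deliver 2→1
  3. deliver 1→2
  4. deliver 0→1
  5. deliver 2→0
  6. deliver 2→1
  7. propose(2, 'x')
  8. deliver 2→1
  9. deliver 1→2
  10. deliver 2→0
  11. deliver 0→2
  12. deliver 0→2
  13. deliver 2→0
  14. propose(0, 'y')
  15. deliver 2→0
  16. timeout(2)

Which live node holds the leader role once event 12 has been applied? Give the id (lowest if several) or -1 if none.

2

step 1 timeout(2): 2={cand,b=5,log=-}
step 2 deliver 2→1: 1={foll,b=5,log=-}
step 3 deliver 1→2: 2={lead,b=5,log=-}
step 4 deliver 0→1: —
step 5 deliver 2→0: 0={foll,b=5,log=-}
step 6 deliver 2→1: —
step 7 propose(2,'x'): —
step 8 deliver 2→1: 1={foll,b=5,log=x}
step 9 deliver 1→2: 2={lead,b=5,log=x}
step 10 deliver 2→0: 0={foll,b=5,log=x}
step 11 deliver 0→2: —
step 12 deliver 0→2: —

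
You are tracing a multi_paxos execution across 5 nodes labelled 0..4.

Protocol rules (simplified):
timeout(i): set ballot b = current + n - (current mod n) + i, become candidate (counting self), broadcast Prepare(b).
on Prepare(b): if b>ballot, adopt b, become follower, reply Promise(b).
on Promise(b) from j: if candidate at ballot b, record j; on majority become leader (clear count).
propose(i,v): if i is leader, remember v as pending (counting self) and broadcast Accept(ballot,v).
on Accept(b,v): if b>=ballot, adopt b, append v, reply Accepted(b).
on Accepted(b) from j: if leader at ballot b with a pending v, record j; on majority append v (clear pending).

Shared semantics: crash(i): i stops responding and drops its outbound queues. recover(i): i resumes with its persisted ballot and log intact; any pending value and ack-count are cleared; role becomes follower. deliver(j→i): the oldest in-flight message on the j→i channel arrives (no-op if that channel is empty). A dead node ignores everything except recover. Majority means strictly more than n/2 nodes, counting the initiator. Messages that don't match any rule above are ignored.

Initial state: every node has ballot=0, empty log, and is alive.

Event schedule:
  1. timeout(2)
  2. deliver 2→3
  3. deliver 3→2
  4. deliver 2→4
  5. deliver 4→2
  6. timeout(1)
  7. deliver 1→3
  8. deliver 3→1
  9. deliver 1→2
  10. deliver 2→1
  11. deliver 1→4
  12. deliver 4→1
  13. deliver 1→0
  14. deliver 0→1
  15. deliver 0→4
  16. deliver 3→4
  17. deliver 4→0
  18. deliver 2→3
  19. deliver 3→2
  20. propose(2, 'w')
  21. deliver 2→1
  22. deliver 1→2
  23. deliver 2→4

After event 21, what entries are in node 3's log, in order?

[1] timeout(2) → N2(cand b7 [-])
[2] deliver 2→3 → N3(foll b7 [-])
[3] deliver 3→2 → ∅
[4] deliver 2→4 → N4(foll b7 [-])
[5] deliver 4→2 → N2(lead b7 [-])
[6] timeout(1) → N1(cand b6 [-])
[7] deliver 1→3 → ∅
[8] deliver 3→1 → ∅
[9] deliver 1→2 → ∅
[10] deliver 2→1 → N1(foll b7 [-])
[11] deliver 1→4 → ∅
[12] deliver 4→1 → ∅
[13] deliver 1→0 → N0(foll b6 [-])
[14] deliver 0→1 → ∅
[15] deliver 0→4 → ∅
[16] deliver 3→4 → ∅
[17] deliver 4→0 → ∅
[18] deliver 2→3 → ∅
[19] deliver 3→2 → ∅
[20] propose(2,'w') → ∅
[21] deliver 2→1 → N1(foll b7 [w])

empty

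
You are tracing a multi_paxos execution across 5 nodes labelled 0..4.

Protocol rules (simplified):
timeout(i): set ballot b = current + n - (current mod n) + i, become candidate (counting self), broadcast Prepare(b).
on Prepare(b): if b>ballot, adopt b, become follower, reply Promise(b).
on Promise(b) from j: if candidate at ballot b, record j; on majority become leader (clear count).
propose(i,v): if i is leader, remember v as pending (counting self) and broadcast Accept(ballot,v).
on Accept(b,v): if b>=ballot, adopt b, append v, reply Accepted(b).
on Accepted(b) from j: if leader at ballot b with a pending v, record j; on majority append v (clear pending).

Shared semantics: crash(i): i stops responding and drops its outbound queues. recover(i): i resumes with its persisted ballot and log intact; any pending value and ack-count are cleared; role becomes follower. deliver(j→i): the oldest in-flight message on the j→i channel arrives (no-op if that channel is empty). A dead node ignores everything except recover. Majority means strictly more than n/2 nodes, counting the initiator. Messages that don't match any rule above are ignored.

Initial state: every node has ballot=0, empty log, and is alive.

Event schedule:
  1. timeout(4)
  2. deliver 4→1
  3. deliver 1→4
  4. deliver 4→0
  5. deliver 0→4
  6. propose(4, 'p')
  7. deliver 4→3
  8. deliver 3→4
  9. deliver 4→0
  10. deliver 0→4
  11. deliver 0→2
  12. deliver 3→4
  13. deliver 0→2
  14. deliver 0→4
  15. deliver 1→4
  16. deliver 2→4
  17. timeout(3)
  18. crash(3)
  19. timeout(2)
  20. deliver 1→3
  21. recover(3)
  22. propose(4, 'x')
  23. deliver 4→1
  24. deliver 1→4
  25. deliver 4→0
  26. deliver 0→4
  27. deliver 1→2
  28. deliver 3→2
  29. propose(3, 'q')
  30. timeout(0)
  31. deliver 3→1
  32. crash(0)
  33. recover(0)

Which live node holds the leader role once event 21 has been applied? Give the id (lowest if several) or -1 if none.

[1] timeout(4) → N4(cand b9 [-])
[2] deliver 4→1 → N1(foll b9 [-])
[3] deliver 1→4 → ∅
[4] deliver 4→0 → N0(foll b9 [-])
[5] deliver 0→4 → N4(lead b9 [-])
[6] propose(4,'p') → ∅
[7] deliver 4→3 → N3(foll b9 [-])
[8] deliver 3→4 → ∅
[9] deliver 4→0 → N0(foll b9 [p])
[10] deliver 0→4 → ∅
[11] deliver 0→2 → ∅
[12] deliver 3→4 → ∅
[13] deliver 0→2 → ∅
[14] deliver 0→4 → ∅
[15] deliver 1→4 → ∅
[16] deliver 2→4 → ∅
[17] timeout(3) → N3(cand b13 [-])
[18] crash(3) → N3(✗cand b13 [-])
[19] timeout(2) → N2(cand b7 [-])
[20] deliver 1→3 → ∅
[21] recover(3) → N3(foll b13 [-])

4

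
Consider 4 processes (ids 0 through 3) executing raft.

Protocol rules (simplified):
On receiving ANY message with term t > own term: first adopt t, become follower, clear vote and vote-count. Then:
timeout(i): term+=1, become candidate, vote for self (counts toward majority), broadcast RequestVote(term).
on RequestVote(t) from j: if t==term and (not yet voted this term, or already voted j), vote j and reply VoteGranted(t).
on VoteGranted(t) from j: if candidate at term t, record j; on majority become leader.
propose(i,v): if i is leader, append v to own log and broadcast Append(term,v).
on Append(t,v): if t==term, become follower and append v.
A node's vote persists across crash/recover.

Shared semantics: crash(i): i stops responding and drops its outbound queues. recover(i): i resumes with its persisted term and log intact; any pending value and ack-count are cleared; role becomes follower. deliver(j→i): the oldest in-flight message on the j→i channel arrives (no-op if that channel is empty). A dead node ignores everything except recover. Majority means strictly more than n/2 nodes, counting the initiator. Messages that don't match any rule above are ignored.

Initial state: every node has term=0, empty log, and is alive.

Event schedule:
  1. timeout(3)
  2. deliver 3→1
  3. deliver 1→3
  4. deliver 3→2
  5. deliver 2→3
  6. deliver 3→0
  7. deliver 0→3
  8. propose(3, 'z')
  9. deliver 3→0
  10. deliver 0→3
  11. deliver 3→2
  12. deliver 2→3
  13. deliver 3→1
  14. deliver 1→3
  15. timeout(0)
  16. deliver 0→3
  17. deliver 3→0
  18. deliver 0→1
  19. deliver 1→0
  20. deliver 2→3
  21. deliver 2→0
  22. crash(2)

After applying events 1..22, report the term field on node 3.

1. timeout(3):  <3:cand t1 ->
2. deliver 3→1:  <1:foll t1 ->
3. deliver 1→3:  nop
4. deliver 3→2:  <2:foll t1 ->
5. deliver 2→3:  <3:lead t1 ->
6. deliver 3→0:  <0:foll t1 ->
7. deliver 0→3:  nop
8. propose(3,'z'):  <3:lead t1 z>
9. deliver 3→0:  <0:foll t1 z>
10. deliver 0→3:  nop
11. deliver 3→2:  <2:foll t1 z>
12. deliver 2→3:  nop
13. deliver 3→1:  <1:foll t1 z>
14. deliver 1→3:  nop
15. timeout(0):  <0:cand t2 z>
16. deliver 0→3:  <3:foll t2 z>
17. deliver 3→0:  nop
18. deliver 0→1:  <1:foll t2 z>
19. deliver 1→0:  <0:lead t2 z>
20. deliver 2→3:  nop
21. deliver 2→0:  nop
22. crash(2):  <2:✗foll t1 z>

2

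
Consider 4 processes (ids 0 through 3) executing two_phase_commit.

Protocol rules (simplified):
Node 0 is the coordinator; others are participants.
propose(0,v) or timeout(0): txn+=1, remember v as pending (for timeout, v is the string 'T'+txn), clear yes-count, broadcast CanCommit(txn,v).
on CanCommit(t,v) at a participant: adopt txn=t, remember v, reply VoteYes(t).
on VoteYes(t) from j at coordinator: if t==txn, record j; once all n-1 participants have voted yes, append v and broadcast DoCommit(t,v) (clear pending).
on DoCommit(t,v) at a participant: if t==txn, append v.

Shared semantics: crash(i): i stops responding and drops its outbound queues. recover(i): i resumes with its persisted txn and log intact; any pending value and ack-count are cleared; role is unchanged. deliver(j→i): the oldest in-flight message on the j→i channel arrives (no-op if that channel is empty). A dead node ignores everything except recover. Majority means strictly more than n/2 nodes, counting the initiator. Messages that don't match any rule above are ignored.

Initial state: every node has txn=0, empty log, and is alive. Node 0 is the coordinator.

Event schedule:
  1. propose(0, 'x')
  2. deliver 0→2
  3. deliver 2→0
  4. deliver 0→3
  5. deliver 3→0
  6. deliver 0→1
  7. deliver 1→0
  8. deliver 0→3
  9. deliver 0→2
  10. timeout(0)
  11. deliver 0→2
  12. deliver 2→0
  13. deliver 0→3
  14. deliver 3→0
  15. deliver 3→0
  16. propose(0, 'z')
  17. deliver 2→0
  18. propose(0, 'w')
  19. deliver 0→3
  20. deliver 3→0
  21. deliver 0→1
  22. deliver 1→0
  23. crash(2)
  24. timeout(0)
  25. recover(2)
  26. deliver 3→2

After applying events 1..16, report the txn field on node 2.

2

step 1 propose(0,'x'): 0={coor,t=1,log=-}
step 2 deliver 0→2: 2={part,t=1,log=-}
step 3 deliver 2→0: —
step 4 deliver 0→3: 3={part,t=1,log=-}
step 5 deliver 3→0: —
step 6 deliver 0→1: 1={part,t=1,log=-}
step 7 deliver 1→0: 0={coor,t=1,log=x}
step 8 deliver 0→3: 3={part,t=1,log=x}
step 9 deliver 0→2: 2={part,t=1,log=x}
step 10 timeout(0): 0={coor,t=2,log=x}
step 11 deliver 0→2: 2={part,t=2,log=x}
step 12 deliver 2→0: —
step 13 deliver 0→3: 3={part,t=2,log=x}
step 14 deliver 3→0: —
step 15 deliver 3→0: —
step 16 propose(0,'z'): 0={coor,t=3,log=x}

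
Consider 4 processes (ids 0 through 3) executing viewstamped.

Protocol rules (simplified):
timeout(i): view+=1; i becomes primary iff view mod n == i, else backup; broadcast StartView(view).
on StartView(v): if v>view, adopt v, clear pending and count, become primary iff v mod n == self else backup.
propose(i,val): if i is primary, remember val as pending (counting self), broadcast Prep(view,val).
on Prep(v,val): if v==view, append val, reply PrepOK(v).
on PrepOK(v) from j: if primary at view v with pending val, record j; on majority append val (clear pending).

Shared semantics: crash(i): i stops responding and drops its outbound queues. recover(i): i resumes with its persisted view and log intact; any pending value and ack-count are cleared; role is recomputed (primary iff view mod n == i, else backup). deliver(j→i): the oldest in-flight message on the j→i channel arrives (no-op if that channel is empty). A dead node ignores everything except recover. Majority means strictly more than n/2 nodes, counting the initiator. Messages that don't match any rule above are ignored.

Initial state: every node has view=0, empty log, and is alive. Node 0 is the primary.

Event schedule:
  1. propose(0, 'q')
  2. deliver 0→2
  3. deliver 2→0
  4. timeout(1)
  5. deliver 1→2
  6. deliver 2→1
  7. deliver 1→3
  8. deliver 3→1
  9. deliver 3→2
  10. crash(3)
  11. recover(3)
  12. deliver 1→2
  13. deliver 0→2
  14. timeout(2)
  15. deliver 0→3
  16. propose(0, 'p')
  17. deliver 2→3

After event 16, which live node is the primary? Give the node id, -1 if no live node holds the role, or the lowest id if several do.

1. propose(0,'q'):  nop
2. deliver 0→2:  <2:back v0 q>
3. deliver 2→0:  nop
4. timeout(1):  <1:prim v1 ->
5. deliver 1→2:  <2:back v1 q>
6. deliver 2→1:  nop
7. deliver 1→3:  <3:back v1 ->
8. deliver 3→1:  nop
9. deliver 3→2:  nop
10. crash(3):  <3:✗back v1 ->
11. recover(3):  <3:back v1 ->
12. deliver 1→2:  nop
13. deliver 0→2:  nop
14. timeout(2):  <2:prim v2 q>
15. deliver 0→3:  nop
16. propose(0,'p'):  nop

0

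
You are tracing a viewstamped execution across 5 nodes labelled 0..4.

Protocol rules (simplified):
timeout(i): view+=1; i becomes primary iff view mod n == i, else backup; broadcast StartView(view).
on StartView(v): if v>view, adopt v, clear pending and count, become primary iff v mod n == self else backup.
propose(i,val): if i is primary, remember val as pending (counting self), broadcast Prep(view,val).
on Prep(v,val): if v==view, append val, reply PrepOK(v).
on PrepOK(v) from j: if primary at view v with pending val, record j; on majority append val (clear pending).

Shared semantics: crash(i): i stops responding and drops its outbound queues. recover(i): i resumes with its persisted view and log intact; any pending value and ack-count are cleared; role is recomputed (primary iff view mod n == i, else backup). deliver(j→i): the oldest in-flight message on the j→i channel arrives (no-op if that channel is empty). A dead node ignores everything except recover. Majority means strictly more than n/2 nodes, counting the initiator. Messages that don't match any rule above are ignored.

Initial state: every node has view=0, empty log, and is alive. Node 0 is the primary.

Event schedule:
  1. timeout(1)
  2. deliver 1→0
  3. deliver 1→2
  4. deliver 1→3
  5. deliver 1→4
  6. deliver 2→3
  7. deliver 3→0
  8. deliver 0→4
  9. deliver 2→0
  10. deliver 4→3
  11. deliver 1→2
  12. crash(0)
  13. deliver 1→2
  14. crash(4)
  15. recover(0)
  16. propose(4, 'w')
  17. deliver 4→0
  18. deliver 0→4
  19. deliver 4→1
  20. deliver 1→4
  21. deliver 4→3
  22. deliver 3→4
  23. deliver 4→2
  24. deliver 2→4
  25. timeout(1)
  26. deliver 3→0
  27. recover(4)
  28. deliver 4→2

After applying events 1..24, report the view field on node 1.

1

[1] timeout(1) → N1(prim v1 [-])
[2] deliver 1→0 → N0(back v1 [-])
[3] deliver 1→2 → N2(back v1 [-])
[4] deliver 1→3 → N3(back v1 [-])
[5] deliver 1→4 → N4(back v1 [-])
[6] deliver 2→3 → ∅
[7] deliver 3→0 → ∅
[8] deliver 0→4 → ∅
[9] deliver 2→0 → ∅
[10] deliver 4→3 → ∅
[11] deliver 1→2 → ∅
[12] crash(0) → N0(✗back v1 [-])
[13] deliver 1→2 → ∅
[14] crash(4) → N4(✗back v1 [-])
[15] recover(0) → N0(back v1 [-])
[16] propose(4,'w') → ∅
[17] deliver 4→0 → ∅
[18] deliver 0→4 → ∅
[19] deliver 4→1 → ∅
[20] deliver 1→4 → ∅
[21] deliver 4→3 → ∅
[22] deliver 3→4 → ∅
[23] deliver 4→2 → ∅
[24] deliver 2→4 → ∅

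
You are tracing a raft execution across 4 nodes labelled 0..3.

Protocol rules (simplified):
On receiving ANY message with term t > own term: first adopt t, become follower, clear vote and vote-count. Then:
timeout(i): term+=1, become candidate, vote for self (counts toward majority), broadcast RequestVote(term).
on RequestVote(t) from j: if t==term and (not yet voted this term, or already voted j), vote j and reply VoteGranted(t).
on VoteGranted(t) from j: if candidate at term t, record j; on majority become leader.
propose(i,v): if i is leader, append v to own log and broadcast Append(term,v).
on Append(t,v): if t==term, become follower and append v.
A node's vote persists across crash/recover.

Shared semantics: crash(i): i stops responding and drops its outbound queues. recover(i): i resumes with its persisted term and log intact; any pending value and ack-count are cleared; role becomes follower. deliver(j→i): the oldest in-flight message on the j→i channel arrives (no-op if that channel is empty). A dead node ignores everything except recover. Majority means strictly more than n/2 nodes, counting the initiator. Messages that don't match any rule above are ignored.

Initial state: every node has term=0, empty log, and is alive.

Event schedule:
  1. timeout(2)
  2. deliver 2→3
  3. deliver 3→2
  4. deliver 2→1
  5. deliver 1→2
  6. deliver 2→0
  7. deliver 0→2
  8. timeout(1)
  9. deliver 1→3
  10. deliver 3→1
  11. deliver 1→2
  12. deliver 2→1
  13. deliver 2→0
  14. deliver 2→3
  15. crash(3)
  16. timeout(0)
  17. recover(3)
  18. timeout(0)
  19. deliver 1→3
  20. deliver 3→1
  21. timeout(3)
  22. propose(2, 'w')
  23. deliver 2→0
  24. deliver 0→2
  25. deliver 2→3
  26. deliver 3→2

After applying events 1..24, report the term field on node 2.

after 1 — timeout(2): n2:cand/t1/[-]
after 2 — deliver 2→3: n3:foll/t1/[-]
after 3 — deliver 3→2: ·
after 4 — deliver 2→1: n1:foll/t1/[-]
after 5 — deliver 1→2: n2:lead/t1/[-]
after 6 — deliver 2→0: n0:foll/t1/[-]
after 7 — deliver 0→2: ·
after 8 — timeout(1): n1:cand/t2/[-]
after 9 — deliver 1→3: n3:foll/t2/[-]
after 10 — deliver 3→1: ·
after 11 — deliver 1→2: n2:foll/t2/[-]
after 12 — deliver 2→1: n1:lead/t2/[-]
after 13 — deliver 2→0: ·
after 14 — deliver 2→3: ·
after 15 — crash(3): n3:✗foll/t2/[-]
after 16 — timeout(0): n0:cand/t2/[-]
after 17 — recover(3): n3:foll/t2/[-]
after 18 — timeout(0): n0:cand/t3/[-]
after 19 — deliver 1→3: ·
after 20 — deliver 3→1: ·
after 21 — timeout(3): n3:cand/t3/[-]
after 22 — propose(2,'w'): ·
after 23 — deliver 2→0: ·
after 24 — deliver 0→2: ·

2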